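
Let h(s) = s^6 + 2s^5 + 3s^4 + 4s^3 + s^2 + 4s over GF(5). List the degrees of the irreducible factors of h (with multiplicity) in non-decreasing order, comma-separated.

1, 1, 1, 1, 2

Roots in GF(5): h(0) = 0 → root; h(1) = 0 → root; h(2) = 0 → root; h(3) = 2; h(4) = 0 → root.
Linear factors from roots: (s), (s + 4), (s + 3), (s + 1).
Complete factorization: h(s) = (s)·(s + 1)·(s + 3)·(s + 4)·(s^2 + 4s + 2).
Factor degrees with multiplicity: 1 + 1 + 1 + 1 + 2 = 6.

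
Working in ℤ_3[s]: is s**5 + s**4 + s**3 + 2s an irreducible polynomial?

Write g(s) = s**5 + s**4 + s**3 + 2s.
Check for roots in ℤ_3: g(0) = 0 → root; g(1) = 2; g(2) = 0 → root.
g(0) = 0, so (s) divides g(s); g is reducible.

No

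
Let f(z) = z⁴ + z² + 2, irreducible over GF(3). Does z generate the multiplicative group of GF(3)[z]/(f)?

|GF(3^4)^×| = 3^4 − 1 = 80. Prime factorization: 80 = 2^4·5.
f is primitive ⇔ z has order 80 in GF(3)[z]/(f), i.e. z^(80/q) ≠ 1 for each prime q | 80.
z^(40) mod f = 2.
z^(16) mod f = 1
Since z^(16) = 1, the order of z divides 16 < 80; not primitive.

No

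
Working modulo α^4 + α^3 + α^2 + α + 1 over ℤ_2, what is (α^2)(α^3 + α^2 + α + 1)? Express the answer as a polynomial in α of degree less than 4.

α

Multiply in ℤ_2[α]: (α^2)·(α^3 + α^2 + α + 1) = α^5 + α^4 + α^3 + α^2.
Reduce using α^4 ≡ α^3 + α^2 + α + 1 (mod α^4 + α^3 + α^2 + α + 1).
Reduced: α.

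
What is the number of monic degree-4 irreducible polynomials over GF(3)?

The number of monic irreducibles of degree 4 over GF(3) is (1/4)·Σ_{d∣4} μ(4/d) 3^d.
Divisors of 4: 1, 2, 4; μ(4/d) for each: 0, -1, 1.
Σ = − 3^2 + 3^4 = 72.
N = 72/4 = 18.

18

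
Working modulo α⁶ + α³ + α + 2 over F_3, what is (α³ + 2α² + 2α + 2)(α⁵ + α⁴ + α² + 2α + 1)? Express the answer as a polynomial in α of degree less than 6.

Multiply in F_3[α]: (α³ + 2α² + 2α + 2)·(α⁵ + α⁴ + α² + 2α + 1) = α⁸ + α⁶ + 2α⁵ + α³ + 2α² + 2.
Reduce using α⁶ ≡ 2α³ + 2α + 1 (mod α⁶ + α³ + α + 2).
Reduced: α⁵ + 2α³ + 2α.

α^5 + 2α^3 + 2α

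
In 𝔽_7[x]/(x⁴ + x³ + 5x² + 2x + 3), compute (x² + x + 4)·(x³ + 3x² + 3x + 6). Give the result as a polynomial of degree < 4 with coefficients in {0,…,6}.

2x^3 + 4x^2 + 2x + 1

Multiply in 𝔽_7[x]: (x² + x + 4)·(x³ + 3x² + 3x + 6) = x⁵ + 4x⁴ + 3x³ + 4x + 3.
Reduce using x⁴ ≡ 6x³ + 2x² + 5x + 4 (mod x⁴ + x³ + 5x² + 2x + 3).
Reduced: 2x³ + 4x² + 2x + 1.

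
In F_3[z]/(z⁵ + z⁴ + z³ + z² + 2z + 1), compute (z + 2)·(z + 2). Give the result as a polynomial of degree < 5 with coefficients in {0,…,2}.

z^2 + z + 1

Multiply in F_3[z]: (z + 2)·(z + 2) = z² + z + 1.
Reduced: z² + z + 1.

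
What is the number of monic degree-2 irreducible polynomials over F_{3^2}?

36

Gauss's count: N_{9}(2) = (1/2) Σ_{d|2} μ(2/d)·9^d.
Divisors of 2: 1, 2; μ(2/d) for each: -1, 1.
Σ = − 9^1 + 9^2 = 72.
N = 72/2 = 36.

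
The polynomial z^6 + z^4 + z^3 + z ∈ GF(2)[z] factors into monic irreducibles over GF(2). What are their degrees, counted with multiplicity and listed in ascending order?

1, 1, 1, 1, 2

Write g(z) = z^6 + z^4 + z^3 + z.
Roots in GF(2): g(0) = 0 → root; g(1) = 0 → root.
Linear factors from roots: (z), (z + 1).
Complete factorization: g(z) = (z)·(z + 1)^3·(z^2 + z + 1).
Factor degrees with multiplicity: 1 + 1 + 1 + 1 + 2 = 6.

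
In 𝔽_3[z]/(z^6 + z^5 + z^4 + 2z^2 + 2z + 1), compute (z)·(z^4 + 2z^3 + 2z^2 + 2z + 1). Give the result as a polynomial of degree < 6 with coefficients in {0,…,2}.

z^5 + 2z^4 + 2z^3 + 2z^2 + z

Multiply in 𝔽_3[z]: (z)·(z^4 + 2z^3 + 2z^2 + 2z + 1) = z^5 + 2z^4 + 2z^3 + 2z^2 + z.
Reduced: z^5 + 2z^4 + 2z^3 + 2z^2 + z.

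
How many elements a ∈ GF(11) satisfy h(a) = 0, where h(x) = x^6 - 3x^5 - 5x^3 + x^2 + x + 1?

0

Evaluate at each of the 11 elements of GF(11):
h(0) = 1; h(1) = 7; h(2) = 1; h(3) = 10; h(4) = 10; h(5) = 2; h(6) = 5; h(7) = 10; h(8) = 5; h(9) = 5; h(10) = 10.
No element is a root.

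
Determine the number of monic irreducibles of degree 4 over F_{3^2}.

The number of monic irreducibles of degree 4 over GF(9) is (1/4)·Σ_{d∣4} μ(4/d) 9^d.
Divisors of 4: 1, 2, 4; μ(4/d) for each: 0, -1, 1.
Σ = − 9^2 + 9^4 = 6480.
N = 6480/4 = 1620.

1620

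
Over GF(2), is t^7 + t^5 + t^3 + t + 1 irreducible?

Write h(t) = t^7 + t^5 + t^3 + t + 1.
Check for roots in GF(2): h(0) = 1; h(1) = 1.
No roots, so no linear factors.
Monic irreducibles of degree 2 over GF(2): t^2 + t + 1.
None of them divide h (all give nonzero remainder).
Monic irreducibles of degree 3 over GF(2): t^3 + t + 1, t^3 + t^2 + 1.
None of them divide h (all give nonzero remainder).
No irreducible factor of degree ≤ 3 exists, so h is irreducible over GF(2).

Yes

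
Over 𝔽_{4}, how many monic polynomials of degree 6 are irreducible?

By the necklace-counting formula, N_4(6) = (1/6) Σ_{d|6} μ(6/d)·4^d.
Divisors of 6: 1, 2, 3, 6; μ(6/d) for each: 1, -1, -1, 1.
Σ = 4^1 − 4^2 − 4^3 + 4^6 = 4020.
N = 4020/6 = 670.

670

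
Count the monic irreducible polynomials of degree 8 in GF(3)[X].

810

Gauss's count: N_{3}(8) = (1/8) Σ_{d|8} μ(8/d)·3^d.
Divisors of 8: 1, 2, 4, 8; μ(8/d) for each: 0, 0, -1, 1.
Σ = − 3^4 + 3^8 = 6480.
N = 6480/8 = 810.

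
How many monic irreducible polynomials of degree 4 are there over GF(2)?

The number of monic irreducibles of degree 4 over GF(2) is (1/4)·Σ_{d∣4} μ(4/d) 2^d.
Divisors of 4: 1, 2, 4; μ(4/d) for each: 0, -1, 1.
Σ = − 2^2 + 2^4 = 12.
N = 12/4 = 3.

3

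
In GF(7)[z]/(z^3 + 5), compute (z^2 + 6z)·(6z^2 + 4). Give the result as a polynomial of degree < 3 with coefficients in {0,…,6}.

Multiply in GF(7)[z]: (z^2 + 6z)·(6z^2 + 4) = 6z^4 + z^3 + 4z^2 + 3z.
Reduce using z^3 ≡ 2 (mod z^3 + 5).
Reduced: 4z^2 + z + 2.

4z^2 + z + 2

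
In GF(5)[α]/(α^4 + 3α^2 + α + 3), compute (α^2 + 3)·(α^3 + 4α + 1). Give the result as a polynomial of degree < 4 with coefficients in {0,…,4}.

4α^3 + 4α + 3

Multiply in GF(5)[α]: (α^2 + 3)·(α^3 + 4α + 1) = α^5 + 2α^3 + α^2 + 2α + 3.
Reduce using α^4 ≡ 2α^2 + 4α + 2 (mod α^4 + 3α^2 + α + 3).
Reduced: 4α^3 + 4α + 3.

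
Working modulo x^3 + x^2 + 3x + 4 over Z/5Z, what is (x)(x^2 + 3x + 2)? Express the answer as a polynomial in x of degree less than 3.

2x^2 + 4x + 1

Multiply in Z/5Z[x]: (x)·(x^2 + 3x + 2) = x^3 + 3x^2 + 2x.
Reduce using x^3 ≡ 4x^2 + 2x + 1 (mod x^3 + x^2 + 3x + 4).
Reduced: 2x^2 + 4x + 1.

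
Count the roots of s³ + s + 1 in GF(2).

0

Write g(s) = s³ + s + 1.
Evaluate at each of the 2 elements of GF(2):
g(0) = 1; g(1) = 1.
No element is a root.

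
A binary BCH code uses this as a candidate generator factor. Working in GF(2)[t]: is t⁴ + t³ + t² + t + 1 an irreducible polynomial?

Yes

Write f(t) = t⁴ + t³ + t² + t + 1.
Check for roots in GF(2): f(0) = 1; f(1) = 1.
No roots, so no linear factors.
Monic irreducibles of degree 2 over GF(2): t² + t + 1.
None of them divide f (all give nonzero remainder).
No irreducible factor of degree ≤ 2 exists, so f is irreducible over GF(2).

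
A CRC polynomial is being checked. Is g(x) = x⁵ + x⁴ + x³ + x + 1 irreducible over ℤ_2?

Yes

Check for roots in ℤ_2: g(0) = 1; g(1) = 1.
No roots, so no linear factors.
Monic irreducibles of degree 2 over GF(2): x² + x + 1.
None of them divide g (all give nonzero remainder).
No irreducible factor of degree ≤ 2 exists, so g is irreducible over GF(2).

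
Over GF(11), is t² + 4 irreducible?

Yes

Write P(t) = t² + 4.
Check each element of GF(11) for a root: P(0)=4, P(1)=5, P(2)=8, P(3)=2, P(4)=9, P(5)=7, P(6)=7, P(7)=9, P(8)=2, P(9)=8, P(10)=5.
No roots. A degree-2 polynomial over a field with no linear factor is irreducible.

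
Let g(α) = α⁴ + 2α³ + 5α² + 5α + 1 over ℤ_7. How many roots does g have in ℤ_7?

4

Evaluate at each of the 7 elements of ℤ_7:
g(0) = 1; g(1) = 0 → root; g(2) = 0 → root; g(3) = 0 → root; g(4) = 2; g(5) = 4; g(6) = 0 → root.
Roots: {1, 2, 3, 6}.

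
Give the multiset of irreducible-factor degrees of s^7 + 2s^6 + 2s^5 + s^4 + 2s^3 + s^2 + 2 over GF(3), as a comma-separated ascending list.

Write h(s) = s^7 + 2s^6 + 2s^5 + s^4 + 2s^3 + s^2 + 2.
Roots in GF(3): h(0) = 2; h(1) = 2; h(2) = 1.
Complete factorization: h(s) = (s^7 + 2s^6 + 2s^5 + s^4 + 2s^3 + s^2 + 2).
Factor degrees with multiplicity: 7 = 7.

7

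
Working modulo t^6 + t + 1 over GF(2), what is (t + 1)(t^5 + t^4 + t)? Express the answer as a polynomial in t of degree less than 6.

t^4 + t^2 + 1

Multiply in GF(2)[t]: (t + 1)·(t^5 + t^4 + t) = t^6 + t^4 + t^2 + t.
Reduce using t^6 ≡ t + 1 (mod t^6 + t + 1).
Reduced: t^4 + t^2 + 1.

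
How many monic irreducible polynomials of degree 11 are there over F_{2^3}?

By the necklace-counting formula, N_8(11) = (1/11) Σ_{d|11} μ(11/d)·8^d.
Divisors of 11: 1, 11; μ(11/d) for each: -1, 1.
Σ = − 8^1 + 8^11 = 8589934584.
N = 8589934584/11 = 780903144.

780903144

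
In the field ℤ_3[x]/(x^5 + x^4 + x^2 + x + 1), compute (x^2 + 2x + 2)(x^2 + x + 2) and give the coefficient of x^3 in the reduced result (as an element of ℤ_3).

0

Multiply in ℤ_3[x]: (x^2 + 2x + 2)·(x^2 + x + 2) = x^4 + 1.
Reduced: x^4 + 1.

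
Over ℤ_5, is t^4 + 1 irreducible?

No

Write h(t) = t^4 + 1.
Check for roots in ℤ_5: h(0) = 1; h(1) = 2; h(2) = 2; h(3) = 2; h(4) = 2.
No roots, so no linear factors.
Degree-2 irreducible divisors: test the 10 monic irreducibles of degree 2 over GF(5).
t^2 + 2 divides h: h(t) = (t^2 + 2)·(t^2 + 3).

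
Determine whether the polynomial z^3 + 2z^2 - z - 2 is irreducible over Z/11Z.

Write f(z) = z^3 + 2z^2 - z - 2.
Check each element of Z/11Z for a root: f(0)=9, f(1)=0, f(2)=1, f(3)=7, f(4)=2, f(5)=3, f(6)=5, f(7)=3, f(8)=3, f(9)=0, f(10)=0.
f(1) = 0, so (z − 1) divides f(z); f is reducible.

No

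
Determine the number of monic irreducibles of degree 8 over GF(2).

Gauss's count: N_{2}(8) = (1/8) Σ_{d|8} μ(8/d)·2^d.
Divisors of 8: 1, 2, 4, 8; μ(8/d) for each: 0, 0, -1, 1.
Σ = − 2^4 + 2^8 = 240.
N = 240/8 = 30.

30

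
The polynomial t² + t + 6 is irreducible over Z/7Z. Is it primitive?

No

Write f(t) = t² + t + 6.
|GF(7^2)^×| = 7^2 − 1 = 48. Prime factorization: 48 = 2^4·3.
f is primitive ⇔ t has order 48 in GF(7)[t]/(f), i.e. t^(48/q) ≠ 1 for each prime q | 48.
t^(24) mod f = 6.
t^(16) mod f = 1
Since t^(16) = 1, the order of t divides 16 < 48; not primitive.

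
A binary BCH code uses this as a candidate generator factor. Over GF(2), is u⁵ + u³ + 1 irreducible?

Write P(u) = u⁵ + u³ + 1.
Check for roots in GF(2): P(0) = 1; P(1) = 1.
No roots, so no linear factors.
Monic irreducibles of degree 2 over GF(2): u² + u + 1.
None of them divide P (all give nonzero remainder).
No irreducible factor of degree ≤ 2 exists, so P is irreducible over GF(2).

Yes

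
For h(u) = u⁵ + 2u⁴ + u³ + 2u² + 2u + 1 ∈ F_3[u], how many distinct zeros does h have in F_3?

Evaluate at each of the 3 elements of F_3:
h(0) = 1; h(1) = 0 → root; h(2) = 1.
Roots: {1}.

1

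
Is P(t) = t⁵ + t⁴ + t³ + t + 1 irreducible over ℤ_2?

Yes

Check for roots in ℤ_2: P(0) = 1; P(1) = 1.
No roots, so no linear factors.
Monic irreducibles of degree 2 over GF(2): t² + t + 1.
None of them divide P (all give nonzero remainder).
No irreducible factor of degree ≤ 2 exists, so P is irreducible over GF(2).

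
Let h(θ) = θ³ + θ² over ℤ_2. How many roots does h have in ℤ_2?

2

Evaluate at each of the 2 elements of ℤ_2:
h(0) = 0 → root; h(1) = 0 → root.
Roots: {0, 1}.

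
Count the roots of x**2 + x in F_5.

2

Write P(x) = x**2 + x.
Evaluate at each of the 5 elements of F_5:
P(0) = 0 → root; P(1) = 2; P(2) = 1; P(3) = 2; P(4) = 0 → root.
Roots: {0, 4}.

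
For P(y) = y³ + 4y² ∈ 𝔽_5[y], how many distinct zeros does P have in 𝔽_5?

2

Evaluate at each of the 5 elements of 𝔽_5:
P(0) = 0 → root; P(1) = 0 → root; P(2) = 4; P(3) = 3; P(4) = 3.
Roots: {0, 1}.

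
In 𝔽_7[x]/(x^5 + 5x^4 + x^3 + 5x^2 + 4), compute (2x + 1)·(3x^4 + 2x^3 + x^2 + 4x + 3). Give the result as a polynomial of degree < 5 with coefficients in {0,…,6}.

5x^4 + 5x^3 + 3x

Multiply in 𝔽_7[x]: (2x + 1)·(3x^4 + 2x^3 + x^2 + 4x + 3) = 6x^5 + 4x^3 + 2x^2 + 3x + 3.
Reduce using x^5 ≡ 2x^4 + 6x^3 + 2x^2 + 3 (mod x^5 + 5x^4 + x^3 + 5x^2 + 4).
Reduced: 5x^4 + 5x^3 + 3x.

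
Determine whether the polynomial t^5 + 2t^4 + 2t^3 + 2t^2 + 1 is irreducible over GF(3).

Yes

Write h(t) = t^5 + 2t^4 + 2t^3 + 2t^2 + 1.
Check for roots in GF(3): h(0) = 1; h(1) = 2; h(2) = 2.
No roots, so no linear factors.
Monic irreducibles of degree 2 over GF(3): t^2 + 1, t^2 + t + 2, t^2 + 2t + 2.
None of them divide h (all give nonzero remainder).
No irreducible factor of degree ≤ 2 exists, so h is irreducible over GF(3).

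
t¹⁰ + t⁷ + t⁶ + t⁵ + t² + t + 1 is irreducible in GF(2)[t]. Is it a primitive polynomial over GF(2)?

Write f(t) = t¹⁰ + t⁷ + t⁶ + t⁵ + t² + t + 1.
|GF(2^10)^×| = 2^10 − 1 = 1023. Prime factorization: 1023 = 3·11·31.
f is primitive ⇔ t has order 1023 in GF(2)[t]/(f), i.e. t^(1023/q) ≠ 1 for each prime q | 1023.
t^(341) mod f = t⁸ + t⁴ + t³ + t².
t^(93) mod f = t⁹ + t⁸ + t⁷ + t⁶ + t⁵ + t⁴ + t³ + 1.
t^(33) mod f = t⁹ + t⁸ + t⁶ + t⁵ + t⁴ + t³ + t² + 1.
None equal 1, so t has full order 1023; f is primitive.

Yes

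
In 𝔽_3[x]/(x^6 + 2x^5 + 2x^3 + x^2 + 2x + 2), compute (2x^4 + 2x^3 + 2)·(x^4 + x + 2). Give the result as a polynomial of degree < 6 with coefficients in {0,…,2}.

2x^5 + x^4 + 2x^2 + x + 2

Multiply in 𝔽_3[x]: (2x^4 + 2x^3 + 2)·(x^4 + x + 2) = 2x^8 + 2x^7 + 2x^5 + 2x^4 + x^3 + 2x + 1.
Reduce using x^6 ≡ x^5 + x^3 + 2x^2 + x + 1 (mod x^6 + 2x^5 + 2x^3 + x^2 + 2x + 2).
Reduced: 2x^5 + x^4 + 2x^2 + x + 2.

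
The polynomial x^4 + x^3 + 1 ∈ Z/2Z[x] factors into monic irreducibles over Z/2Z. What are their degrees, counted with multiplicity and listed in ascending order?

Write g(x) = x^4 + x^3 + 1.
Roots in Z/2Z: g(0) = 1; g(1) = 1.
Complete factorization: g(x) = (x^4 + x^3 + 1).
Factor degrees with multiplicity: 4 = 4.

4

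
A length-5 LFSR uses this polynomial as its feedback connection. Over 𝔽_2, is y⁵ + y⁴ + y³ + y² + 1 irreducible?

Write f(y) = y⁵ + y⁴ + y³ + y² + 1.
Check for roots in 𝔽_2: f(0) = 1; f(1) = 1.
No roots, so no linear factors.
Monic irreducibles of degree 2 over GF(2): y² + y + 1.
None of them divide f (all give nonzero remainder).
No irreducible factor of degree ≤ 2 exists, so f is irreducible over GF(2).

Yes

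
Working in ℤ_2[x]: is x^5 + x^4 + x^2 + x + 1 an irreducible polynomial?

Yes

Write f(x) = x^5 + x^4 + x^2 + x + 1.
Check for roots in ℤ_2: f(0) = 1; f(1) = 1.
No roots, so no linear factors.
Monic irreducibles of degree 2 over GF(2): x^2 + x + 1.
None of them divide f (all give nonzero remainder).
No irreducible factor of degree ≤ 2 exists, so f is irreducible over GF(2).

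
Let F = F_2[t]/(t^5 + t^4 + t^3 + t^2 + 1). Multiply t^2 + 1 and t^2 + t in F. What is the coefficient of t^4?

1

Multiply in F_2[t]: (t^2 + 1)·(t^2 + t) = t^4 + t^3 + t^2 + t.
Reduced: t^4 + t^3 + t^2 + t.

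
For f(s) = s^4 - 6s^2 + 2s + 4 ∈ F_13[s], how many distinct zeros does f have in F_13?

2

Evaluate at each of the 13 elements of F_13:
f(0) = 4; f(1) = 1; f(2) = 0 → root; f(3) = 11; f(4) = 3; f(5) = 8; f(6) = 4; f(7) = 6; f(8) = 1; f(9) = 0 → root; f(10) = 12; f(11) = 5; f(12) = 10.
Roots: {2, 9}.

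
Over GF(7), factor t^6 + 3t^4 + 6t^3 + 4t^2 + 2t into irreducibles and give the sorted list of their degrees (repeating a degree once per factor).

1, 1, 1, 1, 2

Write h(t) = t^6 + 3t^4 + 6t^3 + 4t^2 + 2t.
Linear factors from roots: (t), (t + 4), (t + 3), (t + 1).
Complete factorization: h(t) = (t)·(t + 1)·(t + 3)·(t + 4)·(t^2 + 6t + 6).
Factor degrees with multiplicity: 1 + 1 + 1 + 1 + 2 = 6.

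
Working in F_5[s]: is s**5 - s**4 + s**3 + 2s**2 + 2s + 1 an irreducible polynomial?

Write f(s) = s**5 - s**4 + s**3 + 2s**2 + 2s + 1.
Check for roots in F_5: f(0) = 1; f(1) = 1; f(2) = 2; f(3) = 4; f(4) = 3.
No roots, so no linear factors.
Degree-2 irreducible divisors: test the 10 monic irreducibles of degree 2 over GF(5).
None of them divide f (all give nonzero remainder).
No irreducible factor of degree ≤ 2 exists, so f is irreducible over GF(5).

Yes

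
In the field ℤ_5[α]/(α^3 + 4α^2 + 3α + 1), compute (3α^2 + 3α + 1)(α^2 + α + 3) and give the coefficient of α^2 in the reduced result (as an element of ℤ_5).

Multiply in ℤ_5[α]: (3α^2 + 3α + 1)·(α^2 + α + 3) = 3α^4 + α^3 + 3α^2 + 3.
Reduce using α^3 ≡ α^2 + 2α + 4 (mod α^3 + 4α^2 + 3α + 1).
Reduced: 3α^2 + 4.

3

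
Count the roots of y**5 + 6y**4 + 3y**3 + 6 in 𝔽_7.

1

Write h(y) = y**5 + 6y**4 + 3y**3 + 6.
Evaluate at each of the 7 elements of 𝔽_7:
h(0) = 6; h(1) = 2; h(2) = 4; h(3) = 4; h(4) = 0 → root; h(5) = 4; h(6) = 1.
Roots: {4}.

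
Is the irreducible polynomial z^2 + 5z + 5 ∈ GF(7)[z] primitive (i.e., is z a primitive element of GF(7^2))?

Write f(z) = z^2 + 5z + 5.
|GF(7^2)^×| = 7^2 − 1 = 48. Prime factorization: 48 = 2^4·3.
f is primitive ⇔ z has order 48 in GF(7)[z]/(f), i.e. z^(48/q) ≠ 1 for each prime q | 48.
z^(24) mod f = 6.
z^(16) mod f = 4.
None equal 1, so z has full order 48; f is primitive.

Yes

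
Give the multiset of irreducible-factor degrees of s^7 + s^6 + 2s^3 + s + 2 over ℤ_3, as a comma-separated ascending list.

Write h(s) = s^7 + s^6 + 2s^3 + s + 2.
Roots in ℤ_3: h(0) = 2; h(1) = 1; h(2) = 2.
Complete factorization: h(s) = (s^7 + s^6 + 2s^3 + s + 2).
Factor degrees with multiplicity: 7 = 7.

7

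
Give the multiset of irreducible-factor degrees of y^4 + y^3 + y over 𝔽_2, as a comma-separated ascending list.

Write h(y) = y^4 + y^3 + y.
Roots in 𝔽_2: h(0) = 0 → root; h(1) = 1.
Linear factors from roots: (y).
Complete factorization: h(y) = (y)·(y^3 + y^2 + 1).
Factor degrees with multiplicity: 1 + 3 = 4.

1, 3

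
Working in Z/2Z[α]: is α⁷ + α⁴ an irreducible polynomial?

No

Write m(α) = α⁷ + α⁴.
Check for roots in Z/2Z: m(0) = 0 → root; m(1) = 0 → root.
m(0) = 0, so (α) divides m(α); m is reducible.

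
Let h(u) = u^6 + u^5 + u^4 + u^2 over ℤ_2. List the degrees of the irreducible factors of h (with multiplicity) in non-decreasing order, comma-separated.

1, 1, 1, 3

Roots in ℤ_2: h(0) = 0 → root; h(1) = 0 → root.
Linear factors from roots: (u), (u + 1).
Complete factorization: h(u) = (u + 1)·(u)^2·(u^3 + u + 1).
Factor degrees with multiplicity: 1 + 1 + 1 + 3 = 6.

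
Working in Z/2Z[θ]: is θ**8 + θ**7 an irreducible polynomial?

No

Write g(θ) = θ**8 + θ**7.
Check for roots in Z/2Z: g(0) = 0 → root; g(1) = 0 → root.
g(0) = 0, so (θ) divides g(θ); g is reducible.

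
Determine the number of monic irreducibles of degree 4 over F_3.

x^(3^4) − x is the product of all monic irreducibles of degree dividing 4; Möbius inversion gives N = (1/4) Σ μ(4/d)·3^d.
Divisors of 4: 1, 2, 4; μ(4/d) for each: 0, -1, 1.
Σ = − 3^2 + 3^4 = 72.
N = 72/4 = 18.

18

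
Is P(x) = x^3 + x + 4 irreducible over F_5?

Yes

Check for roots in F_5: P(0) = 4; P(1) = 1; P(2) = 4; P(3) = 4; P(4) = 2.
No roots. A degree-3 polynomial over a field with no linear factor is irreducible.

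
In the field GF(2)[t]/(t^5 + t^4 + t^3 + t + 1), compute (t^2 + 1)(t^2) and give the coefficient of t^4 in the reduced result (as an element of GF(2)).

1

Multiply in GF(2)[t]: (t^2 + 1)·(t^2) = t^4 + t^2.
Reduced: t^4 + t^2.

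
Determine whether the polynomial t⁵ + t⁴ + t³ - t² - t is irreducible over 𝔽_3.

No

Write m(t) = t⁵ + t⁴ + t³ - t² - t.
Check for roots in 𝔽_3: m(0) = 0 → root; m(1) = 1; m(2) = 2.
m(0) = 0, so (t) divides m(t); m is reducible.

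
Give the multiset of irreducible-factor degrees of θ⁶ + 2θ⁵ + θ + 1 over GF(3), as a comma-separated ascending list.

2, 2, 2

Write f(θ) = θ⁶ + 2θ⁵ + θ + 1.
Roots in GF(3): f(0) = 1; f(1) = 2; f(2) = 2.
Complete factorization: f(θ) = (θ² + 1)·(θ² + θ + 2)^2.
Factor degrees with multiplicity: 2 + 2 + 2 = 6.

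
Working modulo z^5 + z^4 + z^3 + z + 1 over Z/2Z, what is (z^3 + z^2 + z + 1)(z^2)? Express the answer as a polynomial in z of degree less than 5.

Multiply in Z/2Z[z]: (z^3 + z^2 + z + 1)·(z^2) = z^5 + z^4 + z^3 + z^2.
Reduce using z^5 ≡ z^4 + z^3 + z + 1 (mod z^5 + z^4 + z^3 + z + 1).
Reduced: z^2 + z + 1.

z^2 + z + 1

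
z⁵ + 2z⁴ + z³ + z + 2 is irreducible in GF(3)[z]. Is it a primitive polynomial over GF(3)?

No

Write f(z) = z⁵ + 2z⁴ + z³ + z + 2.
|GF(3^5)^×| = 3^5 − 1 = 242. Prime factorization: 242 = 2·11^2.
f is primitive ⇔ z has order 242 in GF(3)[z]/(f), i.e. z^(242/q) ≠ 1 for each prime q | 242.
z^(121) mod f = 1
z^(22) mod f = z⁴ + z³ + z² + 1.
Since z^(121) = 1, the order of z divides 121 < 242; not primitive.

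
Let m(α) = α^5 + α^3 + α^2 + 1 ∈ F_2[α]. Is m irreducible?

No

Check for roots in F_2: m(0) = 1; m(1) = 0 → root.
m(1) = 0, so (α − 1) divides m(α); m is reducible.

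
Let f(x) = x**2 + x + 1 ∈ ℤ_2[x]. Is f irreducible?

Check for roots in ℤ_2: f(0) = 1; f(1) = 1.
No roots. A degree-2 polynomial over a field with no linear factor is irreducible.

Yes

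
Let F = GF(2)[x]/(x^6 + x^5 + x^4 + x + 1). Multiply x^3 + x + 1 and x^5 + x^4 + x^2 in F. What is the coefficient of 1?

0

Multiply in GF(2)[x]: (x^3 + x + 1)·(x^5 + x^4 + x^2) = x^8 + x^7 + x^6 + x^5 + x^4 + x^3 + x^2.
Reduce using x^6 ≡ x^5 + x^4 + x + 1 (mod x^6 + x^5 + x^4 + x + 1).
Reduced: x^5 + x^4.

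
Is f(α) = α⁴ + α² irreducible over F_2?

Check for roots in F_2: f(0) = 0 → root; f(1) = 0 → root.
f(0) = 0, so (α) divides f(α); f is reducible.

No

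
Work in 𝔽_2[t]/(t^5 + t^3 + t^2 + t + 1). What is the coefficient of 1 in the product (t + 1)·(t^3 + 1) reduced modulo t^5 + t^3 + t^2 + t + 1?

1

Multiply in 𝔽_2[t]: (t + 1)·(t^3 + 1) = t^4 + t^3 + t + 1.
Reduced: t^4 + t^3 + t + 1.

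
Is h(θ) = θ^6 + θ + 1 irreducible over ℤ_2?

Yes

Check for roots in ℤ_2: h(0) = 1; h(1) = 1.
No roots, so no linear factors.
Monic irreducibles of degree 2 over GF(2): θ^2 + θ + 1.
None of them divide h (all give nonzero remainder).
Monic irreducibles of degree 3 over GF(2): θ^3 + θ + 1, θ^3 + θ^2 + 1.
None of them divide h (all give nonzero remainder).
No irreducible factor of degree ≤ 3 exists, so h is irreducible over GF(2).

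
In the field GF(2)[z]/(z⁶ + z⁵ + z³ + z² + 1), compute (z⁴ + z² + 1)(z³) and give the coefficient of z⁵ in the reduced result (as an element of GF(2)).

0

Multiply in GF(2)[z]: (z⁴ + z² + 1)·(z³) = z⁷ + z⁵ + z³.
Reduce using z⁶ ≡ z⁵ + z³ + z² + 1 (mod z⁶ + z⁵ + z³ + z² + 1).
Reduced: z⁴ + z³ + z² + z + 1.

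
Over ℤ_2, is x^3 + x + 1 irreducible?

Write g(x) = x^3 + x + 1.
Check for roots in ℤ_2: g(0) = 1; g(1) = 1.
No roots. A degree-3 polynomial over a field with no linear factor is irreducible.

Yes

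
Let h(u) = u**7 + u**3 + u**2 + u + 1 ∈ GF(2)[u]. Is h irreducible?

Check for roots in GF(2): h(0) = 1; h(1) = 1.
No roots, so no linear factors.
Monic irreducibles of degree 2 over GF(2): u**2 + u + 1.
None of them divide h (all give nonzero remainder).
Monic irreducibles of degree 3 over GF(2): u**3 + u + 1, u**3 + u**2 + 1.
None of them divide h (all give nonzero remainder).
No irreducible factor of degree ≤ 3 exists, so h is irreducible over GF(2).

Yes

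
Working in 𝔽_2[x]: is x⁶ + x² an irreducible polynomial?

No

Write P(x) = x⁶ + x².
Check for roots in 𝔽_2: P(0) = 0 → root; P(1) = 0 → root.
P(0) = 0, so (x) divides P(x); P is reducible.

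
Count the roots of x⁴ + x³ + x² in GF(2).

1

Write f(x) = x⁴ + x³ + x².
Evaluate at each of the 2 elements of GF(2):
f(0) = 0 → root; f(1) = 1.
Roots: {0}.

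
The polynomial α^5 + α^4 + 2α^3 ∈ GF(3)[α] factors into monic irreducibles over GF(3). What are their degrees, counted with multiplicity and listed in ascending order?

Write h(α) = α^5 + α^4 + 2α^3.
Roots in GF(3): h(0) = 0 → root; h(1) = 1; h(2) = 1.
Linear factors from roots: (α).
Complete factorization: h(α) = (α)^3·(α^2 + α + 2).
Factor degrees with multiplicity: 1 + 1 + 1 + 2 = 5.

1, 1, 1, 2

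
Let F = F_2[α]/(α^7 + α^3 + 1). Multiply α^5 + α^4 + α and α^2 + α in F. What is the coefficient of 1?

1

Multiply in F_2[α]: (α^5 + α^4 + α)·(α^2 + α) = α^7 + α^5 + α^3 + α^2.
Reduce using α^7 ≡ α^3 + 1 (mod α^7 + α^3 + 1).
Reduced: α^5 + α^2 + 1.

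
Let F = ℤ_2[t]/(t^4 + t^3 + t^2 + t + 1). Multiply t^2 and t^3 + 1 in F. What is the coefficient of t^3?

Multiply in ℤ_2[t]: (t^2)·(t^3 + 1) = t^5 + t^2.
Reduce using t^4 ≡ t^3 + t^2 + t + 1 (mod t^4 + t^3 + t^2 + t + 1).
Reduced: t^2 + 1.

0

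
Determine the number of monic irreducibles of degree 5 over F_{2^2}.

Gauss's count: N_{4}(5) = (1/5) Σ_{d|5} μ(5/d)·4^d.
Divisors of 5: 1, 5; μ(5/d) for each: -1, 1.
Σ = − 4^1 + 4^5 = 1020.
N = 1020/5 = 204.

204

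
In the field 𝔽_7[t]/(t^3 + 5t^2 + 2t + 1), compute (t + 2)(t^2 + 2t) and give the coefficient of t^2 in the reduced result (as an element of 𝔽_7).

Multiply in 𝔽_7[t]: (t + 2)·(t^2 + 2t) = t^3 + 4t^2 + 4t.
Reduce using t^3 ≡ 2t^2 + 5t + 6 (mod t^3 + 5t^2 + 2t + 1).
Reduced: 6t^2 + 2t + 6.

6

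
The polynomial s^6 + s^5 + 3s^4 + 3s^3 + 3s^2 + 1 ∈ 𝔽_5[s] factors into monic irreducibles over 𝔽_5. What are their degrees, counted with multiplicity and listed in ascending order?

6

Write h(s) = s^6 + s^5 + 3s^4 + 3s^3 + 3s^2 + 1.
Roots in 𝔽_5: h(0) = 1; h(1) = 2; h(2) = 1; h(3) = 4; h(4) = 4.
Complete factorization: h(s) = (s^6 + s^5 + 3s^4 + 3s^3 + 3s^2 + 1).
Factor degrees with multiplicity: 6 = 6.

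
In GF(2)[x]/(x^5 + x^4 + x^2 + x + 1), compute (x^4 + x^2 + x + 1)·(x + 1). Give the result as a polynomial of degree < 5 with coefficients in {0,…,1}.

Multiply in GF(2)[x]: (x^4 + x^2 + x + 1)·(x + 1) = x^5 + x^4 + x^3 + 1.
Reduce using x^5 ≡ x^4 + x^2 + x + 1 (mod x^5 + x^4 + x^2 + x + 1).
Reduced: x^3 + x^2 + x.

x^3 + x^2 + x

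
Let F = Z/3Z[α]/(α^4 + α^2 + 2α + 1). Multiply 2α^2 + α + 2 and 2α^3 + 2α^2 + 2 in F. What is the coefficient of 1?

1

Multiply in Z/3Z[α]: (2α^2 + α + 2)·(2α^3 + 2α^2 + 2) = α^5 + 2α^2 + 2α + 1.
Reduce using α^4 ≡ 2α^2 + α + 2 (mod α^4 + α^2 + 2α + 1).
Reduced: 2α^3 + α + 1.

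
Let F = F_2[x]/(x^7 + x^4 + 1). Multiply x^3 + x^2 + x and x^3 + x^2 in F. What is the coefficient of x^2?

Multiply in F_2[x]: (x^3 + x^2 + x)·(x^3 + x^2) = x^6 + x^3.
Reduced: x^6 + x^3.

0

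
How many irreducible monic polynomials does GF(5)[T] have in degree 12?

By the necklace-counting formula, N_5(12) = (1/12) Σ_{d|12} μ(12/d)·5^d.
Divisors of 12: 1, 2, 3, 4, 6, 12; μ(12/d) for each: 0, 1, 0, -1, -1, 1.
Σ = 5^2 − 5^4 − 5^6 + 5^12 = 244124400.
N = 244124400/12 = 20343700.

20343700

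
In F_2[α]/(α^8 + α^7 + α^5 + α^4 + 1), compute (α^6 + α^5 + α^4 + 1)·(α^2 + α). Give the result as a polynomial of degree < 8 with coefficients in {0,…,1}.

α^7 + α^4 + α^2 + α + 1

Multiply in F_2[α]: (α^6 + α^5 + α^4 + 1)·(α^2 + α) = α^8 + α^5 + α^2 + α.
Reduce using α^8 ≡ α^7 + α^5 + α^4 + 1 (mod α^8 + α^7 + α^5 + α^4 + 1).
Reduced: α^7 + α^4 + α^2 + α + 1.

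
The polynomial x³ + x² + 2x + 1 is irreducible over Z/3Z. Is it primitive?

Write f(x) = x³ + x² + 2x + 1.
|GF(3^3)^×| = 3^3 − 1 = 26. Prime factorization: 26 = 2·13.
f is primitive ⇔ x has order 26 in GF(3)[x]/(f), i.e. x^(26/q) ≠ 1 for each prime q | 26.
x^(13) mod f = 2.
x^(2) mod f = x².
None equal 1, so x has full order 26; f is primitive.

Yes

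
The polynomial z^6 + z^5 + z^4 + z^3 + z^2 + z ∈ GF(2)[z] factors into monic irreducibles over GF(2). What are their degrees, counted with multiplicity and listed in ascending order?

Write g(z) = z^6 + z^5 + z^4 + z^3 + z^2 + z.
Roots in GF(2): g(0) = 0 → root; g(1) = 0 → root.
Linear factors from roots: (z), (z + 1).
Complete factorization: g(z) = (z)·(z + 1)·(z^2 + z + 1)^2.
Factor degrees with multiplicity: 1 + 1 + 2 + 2 = 6.

1, 1, 2, 2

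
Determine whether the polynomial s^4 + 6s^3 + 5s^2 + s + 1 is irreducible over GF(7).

Write m(s) = s^4 + 6s^3 + 5s^2 + s + 1.
Check for roots in GF(7): m(0) = 1; m(1) = 0 → root; m(2) = 3; m(3) = 5; m(4) = 4; m(5) = 1; m(6) = 0 → root.
m(1) = 0, so (s − 1) divides m(s); m is reducible.

No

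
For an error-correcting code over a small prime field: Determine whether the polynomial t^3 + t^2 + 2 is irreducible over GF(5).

Yes

Write f(t) = t^3 + t^2 + 2.
Check for roots in GF(5): f(0) = 2; f(1) = 4; f(2) = 4; f(3) = 3; f(4) = 2.
No roots. A degree-3 polynomial over a field with no linear factor is irreducible.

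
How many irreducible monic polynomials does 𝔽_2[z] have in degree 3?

By the necklace-counting formula, N_2(3) = (1/3) Σ_{d|3} μ(3/d)·2^d.
Divisors of 3: 1, 3; μ(3/d) for each: -1, 1.
Σ = − 2^1 + 2^3 = 6.
N = 6/3 = 2.

2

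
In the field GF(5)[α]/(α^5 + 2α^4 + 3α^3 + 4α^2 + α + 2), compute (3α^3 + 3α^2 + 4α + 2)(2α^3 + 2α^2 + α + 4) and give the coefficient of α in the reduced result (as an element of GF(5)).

Multiply in GF(5)[α]: (3α^3 + 3α^2 + 4α + 2)·(2α^3 + 2α^2 + α + 4) = α^6 + 2α^5 + 2α^4 + 2α^3 + 3α + 3.
Reduce using α^5 ≡ 3α^4 + 2α^3 + α^2 + 4α + 3 (mod α^5 + 2α^4 + 3α^3 + 4α^2 + α + 2).
Reduced: 4α^4 + 3α^3 + 4α^2 + α + 3.

1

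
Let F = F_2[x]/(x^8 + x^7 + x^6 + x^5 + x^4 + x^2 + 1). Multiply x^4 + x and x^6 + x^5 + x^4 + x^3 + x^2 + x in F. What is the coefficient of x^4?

0

Multiply in F_2[x]: (x^4 + x)·(x^6 + x^5 + x^4 + x^3 + x^2 + x) = x^10 + x^9 + x^8 + x^4 + x^3 + x^2.
Reduce using x^8 ≡ x^7 + x^6 + x^5 + x^4 + x^2 + 1 (mod x^8 + x^7 + x^6 + x^5 + x^4 + x^2 + 1).
Reduced: x^7 + x^6 + x^3.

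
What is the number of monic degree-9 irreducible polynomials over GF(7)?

4483696

The number of monic irreducibles of degree 9 over GF(7) is (1/9)·Σ_{d∣9} μ(9/d) 7^d.
Divisors of 9: 1, 3, 9; μ(9/d) for each: 0, -1, 1.
Σ = − 7^3 + 7^9 = 40353264.
N = 40353264/9 = 4483696.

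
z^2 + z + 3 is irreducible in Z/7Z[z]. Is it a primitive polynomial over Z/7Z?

Write f(z) = z^2 + z + 3.
|GF(7^2)^×| = 7^2 − 1 = 48. Prime factorization: 48 = 2^4·3.
f is primitive ⇔ z has order 48 in GF(7)[z]/(f), i.e. z^(48/q) ≠ 1 for each prime q | 48.
z^(24) mod f = 6.
z^(16) mod f = 2.
None equal 1, so z has full order 48; f is primitive.

Yes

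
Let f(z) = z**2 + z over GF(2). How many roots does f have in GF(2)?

Evaluate at each of the 2 elements of GF(2):
f(0) = 0 → root; f(1) = 0 → root.
Roots: {0, 1}.

2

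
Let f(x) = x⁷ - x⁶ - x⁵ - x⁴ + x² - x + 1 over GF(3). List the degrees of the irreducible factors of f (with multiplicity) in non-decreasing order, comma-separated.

2, 2, 3

Roots in GF(3): f(0) = 1; f(1) = 2; f(2) = 1.
Complete factorization: f(x) = (x² + 1)·(x² - x - 1)·(x³ - x - 1).
Factor degrees with multiplicity: 2 + 2 + 3 = 7.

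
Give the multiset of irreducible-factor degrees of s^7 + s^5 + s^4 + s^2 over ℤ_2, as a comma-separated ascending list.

Write f(s) = s^7 + s^5 + s^4 + s^2.
Roots in ℤ_2: f(0) = 0 → root; f(1) = 0 → root.
Linear factors from roots: (s), (s + 1).
Complete factorization: f(s) = (s)^2·(s + 1)^3·(s^2 + s + 1).
Factor degrees with multiplicity: 1 + 1 + 1 + 1 + 1 + 2 = 7.

1, 1, 1, 1, 1, 2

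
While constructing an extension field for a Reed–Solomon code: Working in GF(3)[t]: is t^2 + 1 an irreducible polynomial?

Write g(t) = t^2 + 1.
Check for roots in GF(3): g(0) = 1; g(1) = 2; g(2) = 2.
No roots. A degree-2 polynomial over a field with no linear factor is irreducible.

Yes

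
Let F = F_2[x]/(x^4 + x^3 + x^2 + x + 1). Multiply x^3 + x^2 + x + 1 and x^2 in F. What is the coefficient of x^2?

0

Multiply in F_2[x]: (x^3 + x^2 + x + 1)·(x^2) = x^5 + x^4 + x^3 + x^2.
Reduce using x^4 ≡ x^3 + x^2 + x + 1 (mod x^4 + x^3 + x^2 + x + 1).
Reduced: x.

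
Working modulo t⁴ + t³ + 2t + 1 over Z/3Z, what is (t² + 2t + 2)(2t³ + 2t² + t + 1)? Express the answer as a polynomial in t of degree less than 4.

2t^3 + 1

Multiply in Z/3Z[t]: (t² + 2t + 2)·(2t³ + 2t² + t + 1) = 2t⁵ + t² + t + 2.
Reduce using t⁴ ≡ 2t³ + t + 2 (mod t⁴ + t³ + 2t + 1).
Reduced: 2t³ + 1.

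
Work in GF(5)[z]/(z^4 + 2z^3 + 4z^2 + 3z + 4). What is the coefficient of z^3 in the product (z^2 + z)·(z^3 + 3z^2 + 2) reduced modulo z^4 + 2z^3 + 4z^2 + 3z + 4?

0

Multiply in GF(5)[z]: (z^2 + z)·(z^3 + 3z^2 + 2) = z^5 + 4z^4 + 3z^3 + 2z^2 + 2z.
Reduce using z^4 ≡ 3z^3 + z^2 + 2z + 1 (mod z^4 + 2z^3 + 4z^2 + 3z + 4).
Reduced: z^2 + 2z + 2.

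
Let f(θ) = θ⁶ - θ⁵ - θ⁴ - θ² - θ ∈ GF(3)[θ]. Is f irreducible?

Check for roots in GF(3): f(0) = 0 → root; f(1) = 0 → root; f(2) = 1.
f(0) = 0, so (θ) divides f(θ); f is reducible.

No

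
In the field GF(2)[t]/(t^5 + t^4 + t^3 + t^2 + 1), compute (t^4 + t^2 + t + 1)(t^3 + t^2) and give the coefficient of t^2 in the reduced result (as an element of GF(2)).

Multiply in GF(2)[t]: (t^4 + t^2 + t + 1)·(t^3 + t^2) = t^7 + t^6 + t^5 + t^2.
Reduce using t^5 ≡ t^4 + t^3 + t^2 + 1 (mod t^5 + t^4 + t^3 + t^2 + 1).
Reduced: t^4.

0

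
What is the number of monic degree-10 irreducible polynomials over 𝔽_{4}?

Gauss's count: N_{4}(10) = (1/10) Σ_{d|10} μ(10/d)·4^d.
Divisors of 10: 1, 2, 5, 10; μ(10/d) for each: 1, -1, -1, 1.
Σ = 4^1 − 4^2 − 4^5 + 4^10 = 1047540.
N = 1047540/10 = 104754.

104754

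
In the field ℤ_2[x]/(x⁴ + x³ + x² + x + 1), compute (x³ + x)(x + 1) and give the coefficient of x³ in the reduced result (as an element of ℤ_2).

Multiply in ℤ_2[x]: (x³ + x)·(x + 1) = x⁴ + x³ + x² + x.
Reduce using x⁴ ≡ x³ + x² + x + 1 (mod x⁴ + x³ + x² + x + 1).
Reduced: 1.

0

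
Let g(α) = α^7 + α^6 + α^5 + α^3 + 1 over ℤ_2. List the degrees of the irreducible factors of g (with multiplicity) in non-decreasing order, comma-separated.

Roots in ℤ_2: g(0) = 1; g(1) = 1.
Complete factorization: g(α) = (α^2 + α + 1)^2·(α^3 + α^2 + 1).
Factor degrees with multiplicity: 2 + 2 + 3 = 7.

2, 2, 3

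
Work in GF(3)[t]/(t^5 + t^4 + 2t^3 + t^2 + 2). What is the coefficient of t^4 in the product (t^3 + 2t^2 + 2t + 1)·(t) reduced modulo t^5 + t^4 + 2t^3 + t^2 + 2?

1

Multiply in GF(3)[t]: (t^3 + 2t^2 + 2t + 1)·(t) = t^4 + 2t^3 + 2t^2 + t.
Reduced: t^4 + 2t^3 + 2t^2 + t.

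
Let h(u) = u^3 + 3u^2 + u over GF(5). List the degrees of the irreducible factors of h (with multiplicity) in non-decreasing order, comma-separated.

1, 1, 1

Roots in GF(5): h(0) = 0 → root; h(1) = 0 → root; h(2) = 2; h(3) = 2; h(4) = 1.
Linear factors from roots: (u), (u + 4).
Complete factorization: h(u) = (u)·(u + 4)^2.
Factor degrees with multiplicity: 1 + 1 + 1 = 3.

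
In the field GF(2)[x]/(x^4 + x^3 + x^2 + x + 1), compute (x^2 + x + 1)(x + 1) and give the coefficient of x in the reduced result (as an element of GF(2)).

Multiply in GF(2)[x]: (x^2 + x + 1)·(x + 1) = x^3 + 1.
Reduced: x^3 + 1.

0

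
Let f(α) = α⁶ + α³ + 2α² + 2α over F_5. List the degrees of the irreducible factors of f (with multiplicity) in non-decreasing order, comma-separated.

Roots in F_5: f(0) = 0 → root; f(1) = 1; f(2) = 4; f(3) = 0 → root; f(4) = 0 → root.
Linear factors from roots: (α), (α + 2), (α + 1).
Complete factorization: f(α) = (α)·(α + 2)·(α + 1)^2·(α² + α + 1).
Factor degrees with multiplicity: 1 + 1 + 1 + 1 + 2 = 6.

1, 1, 1, 1, 2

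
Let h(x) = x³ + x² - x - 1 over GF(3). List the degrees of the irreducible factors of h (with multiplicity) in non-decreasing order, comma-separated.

Roots in GF(3): h(0) = 2; h(1) = 0 → root; h(2) = 0 → root.
Linear factors from roots: (x - 1), (x + 1).
Complete factorization: h(x) = (x - 1)·(x + 1)^2.
Factor degrees with multiplicity: 1 + 1 + 1 = 3.

1, 1, 1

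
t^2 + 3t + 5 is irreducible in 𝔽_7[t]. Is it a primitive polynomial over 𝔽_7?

Yes

Write f(t) = t^2 + 3t + 5.
|GF(7^2)^×| = 7^2 − 1 = 48. Prime factorization: 48 = 2^4·3.
f is primitive ⇔ t has order 48 in GF(7)[t]/(f), i.e. t^(48/q) ≠ 1 for each prime q | 48.
t^(24) mod f = 6.
t^(16) mod f = 4.
None equal 1, so t has full order 48; f is primitive.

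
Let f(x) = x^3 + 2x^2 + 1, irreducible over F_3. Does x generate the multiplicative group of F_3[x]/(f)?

Yes

|GF(3^3)^×| = 3^3 − 1 = 26. Prime factorization: 26 = 2·13.
f is primitive ⇔ x has order 26 in GF(3)[x]/(f), i.e. x^(26/q) ≠ 1 for each prime q | 26.
x^(13) mod f = 2.
x^(2) mod f = x^2.
None equal 1, so x has full order 26; f is primitive.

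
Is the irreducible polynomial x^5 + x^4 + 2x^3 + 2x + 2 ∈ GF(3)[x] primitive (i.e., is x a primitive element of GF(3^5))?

No

Write f(x) = x^5 + x^4 + 2x^3 + 2x + 2.
|GF(3^5)^×| = 3^5 − 1 = 242. Prime factorization: 242 = 2·11^2.
f is primitive ⇔ x has order 242 in GF(3)[x]/(f), i.e. x^(242/q) ≠ 1 for each prime q | 242.
x^(121) mod f = 1
x^(22) mod f = x^4 + 2x.
Since x^(121) = 1, the order of x divides 121 < 242; not primitive.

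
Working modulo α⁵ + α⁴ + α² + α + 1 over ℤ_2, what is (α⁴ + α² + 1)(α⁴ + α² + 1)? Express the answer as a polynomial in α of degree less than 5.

α^4 + α^3 + α + 1

Multiply in ℤ_2[α]: (α⁴ + α² + 1)·(α⁴ + α² + 1) = α⁸ + α⁴ + 1.
Reduce using α⁵ ≡ α⁴ + α² + α + 1 (mod α⁵ + α⁴ + α² + α + 1).
Reduced: α⁴ + α³ + α + 1.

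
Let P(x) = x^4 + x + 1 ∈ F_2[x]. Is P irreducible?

Yes

Check for roots in F_2: P(0) = 1; P(1) = 1.
No roots, so no linear factors.
Monic irreducibles of degree 2 over GF(2): x^2 + x + 1.
None of them divide P (all give nonzero remainder).
No irreducible factor of degree ≤ 2 exists, so P is irreducible over GF(2).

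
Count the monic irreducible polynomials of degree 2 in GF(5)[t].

By the necklace-counting formula, N_5(2) = (1/2) Σ_{d|2} μ(2/d)·5^d.
Divisors of 2: 1, 2; μ(2/d) for each: -1, 1.
Σ = − 5^1 + 5^2 = 20.
N = 20/2 = 10.

10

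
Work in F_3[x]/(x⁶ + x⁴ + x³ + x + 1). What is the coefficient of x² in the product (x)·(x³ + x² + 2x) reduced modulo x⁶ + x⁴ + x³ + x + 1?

2

Multiply in F_3[x]: (x)·(x³ + x² + 2x) = x⁴ + x³ + 2x².
Reduced: x⁴ + x³ + 2x².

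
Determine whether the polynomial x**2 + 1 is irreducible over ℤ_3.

Yes

Write g(x) = x**2 + 1.
Check for roots in ℤ_3: g(0) = 1; g(1) = 2; g(2) = 2.
No roots. A degree-2 polynomial over a field with no linear factor is irreducible.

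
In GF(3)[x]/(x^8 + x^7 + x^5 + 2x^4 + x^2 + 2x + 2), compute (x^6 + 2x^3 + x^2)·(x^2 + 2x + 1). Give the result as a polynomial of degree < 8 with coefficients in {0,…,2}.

Multiply in GF(3)[x]: (x^6 + 2x^3 + x^2)·(x^2 + 2x + 1) = x^8 + 2x^7 + x^6 + 2x^5 + 2x^4 + x^3 + x^2.
Reduce using x^8 ≡ 2x^7 + 2x^5 + x^4 + 2x^2 + x + 1 (mod x^8 + x^7 + x^5 + 2x^4 + x^2 + 2x + 2).
Reduced: x^7 + x^6 + x^5 + x^3 + x + 1.

x^7 + x^6 + x^5 + x^3 + x + 1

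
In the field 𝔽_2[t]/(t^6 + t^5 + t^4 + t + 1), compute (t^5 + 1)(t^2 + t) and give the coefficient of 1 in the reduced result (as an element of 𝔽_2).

0

Multiply in 𝔽_2[t]: (t^5 + 1)·(t^2 + t) = t^7 + t^6 + t^2 + t.
Reduce using t^6 ≡ t^5 + t^4 + t + 1 (mod t^6 + t^5 + t^4 + t + 1).
Reduced: t^5.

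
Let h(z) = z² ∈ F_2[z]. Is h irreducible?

Check for roots in F_2: h(0) = 0 → root; h(1) = 1.
h(0) = 0, so (z) divides h(z); h is reducible.

No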